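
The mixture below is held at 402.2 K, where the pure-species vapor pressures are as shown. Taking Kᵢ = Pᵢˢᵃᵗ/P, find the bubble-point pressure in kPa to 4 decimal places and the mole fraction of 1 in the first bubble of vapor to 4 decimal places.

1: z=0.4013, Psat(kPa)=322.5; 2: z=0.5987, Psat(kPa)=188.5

Pbub = 242.2742 kPa, y_1 = 0.5342

At the bubble point ψ → 0, so ΣzᵢKᵢ = 1 with Kᵢ = Pᵢˢᵃᵗ/P ⇒ P = ΣzᵢPᵢˢᵃᵗ.
P = 0.4013·322.5 + 0.5987·188.5 = 242.2742 kPa
yᵢ = zᵢPᵢˢᵃᵗ/P ⇒ y_1 = 0.4013·322.5/242.2742 = 0.5342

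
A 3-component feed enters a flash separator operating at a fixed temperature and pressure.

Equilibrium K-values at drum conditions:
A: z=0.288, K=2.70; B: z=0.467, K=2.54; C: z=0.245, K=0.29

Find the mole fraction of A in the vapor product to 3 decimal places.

Rachford–Rice: g(ψ) = Σ zᵢ(Kᵢ−1)/(1+ψ(Kᵢ−1)) = 0.
g(0) = ΣzᵢKᵢ − 1 = 1.035 and g(1) = 1 − Σzᵢ/Kᵢ = -0.135, so a root lies in (0, 1).
Iterate (Newton) starting at ψ = 0.5:
  ψ = 0.500: g = 0.4013, g' = -0.894 → ψ = 0.949
  ψ = 0.949: g = -0.0538, g' = -1.466 → ψ = 0.912
  ψ = 0.912: g = -0.0029, g' = -1.315 → ψ = 0.910
Converged at ψ = 0.910.
Compositions from xᵢ = zᵢ/(1+ψ(Kᵢ−1)), yᵢ = Kᵢxᵢ:
  A: x = 0.113, y = 0.305
  B: x = 0.194, y = 0.494
  C: x = 0.692, y = 0.201

y_A = 0.305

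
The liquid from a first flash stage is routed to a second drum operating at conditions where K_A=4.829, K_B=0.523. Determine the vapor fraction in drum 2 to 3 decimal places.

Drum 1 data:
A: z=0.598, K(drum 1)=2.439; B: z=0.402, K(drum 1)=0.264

Drum 1:
Let ψ₁ = V/F and solve Σ zᵢ(Kᵢ−1)/(1+ψ₁(Kᵢ−1)) = 0.
Feasibility: ΣzᵢKᵢ = 1.565, Σzᵢ/Kᵢ = 1.768 — both > 1, two phases present.
Binary case is linear: z₁(K₁−1)(1+ψ₁(K₂−1)) + z₂(K₂−1)(1+ψ₁(K₁−1)) = 0
⇒ ψ₁ = [z₁(K₁−1)+z₂(K₂−1)] / [−(K₁−1)(K₂−1)] = 0.5646/1.0591 = 0.533
Drum-1 compositions:
  A: x = 0.338, y = 0.825
  B: x = 0.662, y = 0.175
Drum-2 feed = drum-1 liquid: z₂ = (0.3384, 0.6616).
Drum 2:
Newton–Raphson from ψ₂ = 0.47:
  ψ₂ = 0.470: g = 0.0560, g' = -0.883 → ψ₂ = 0.533
  ψ₂ = 0.533: g = 0.0026, g' = -0.807 → ψ₂ = 0.537
Converged at ψ₂ = 0.537.
  A: x = 0.111, y = 0.535
  B: x = 0.889, y = 0.465

V/F (drum 2) = 0.537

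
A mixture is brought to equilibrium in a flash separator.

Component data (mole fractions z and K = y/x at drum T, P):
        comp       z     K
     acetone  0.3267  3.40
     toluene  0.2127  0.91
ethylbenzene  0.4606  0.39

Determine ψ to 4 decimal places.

ψ = 0.4108

Material balance + equilibrium reduce to Σ zᵢ(Kᵢ−1)/(1+ψ(Kᵢ−1)) = 0.
Check two-phase: ΣzᵢKᵢ = 1.4840 > 1 and Σzᵢ/Kᵢ = 1.5109 > 1, so g(0) = 0.4840 > 0 and g(1) = -0.5109 < 0.
Newton–Raphson from ψ = 0.35:
  ψ = 0.3500: g = 0.04913, g' = -0.8347 → ψ = 0.4089
  ψ = 0.4089: g = 0.00155, g' = -0.7855 → ψ = 0.4108
Converged at ψ = 0.4108.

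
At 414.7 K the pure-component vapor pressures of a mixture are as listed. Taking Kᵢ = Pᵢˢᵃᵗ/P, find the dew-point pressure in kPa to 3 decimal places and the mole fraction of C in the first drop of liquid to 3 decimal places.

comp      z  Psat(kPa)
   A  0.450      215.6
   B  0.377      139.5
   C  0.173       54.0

Pdew = 125.103 kPa, x_C = 0.401

At the dew point ψ → 1, so Σzᵢ/Kᵢ = 1 with Kᵢ = Pᵢˢᵃᵗ/P ⇒ 1/P = Σzᵢ/Pᵢˢᵃᵗ.
1/P = 0.450/215.6 + 0.377/139.5 + 0.173/54.0 = 0.007993 ⇒ P = 125.103 kPa
xᵢ = zᵢP/Pᵢˢᵃᵗ ⇒ x_C = 0.173·125.103/54.0 = 0.401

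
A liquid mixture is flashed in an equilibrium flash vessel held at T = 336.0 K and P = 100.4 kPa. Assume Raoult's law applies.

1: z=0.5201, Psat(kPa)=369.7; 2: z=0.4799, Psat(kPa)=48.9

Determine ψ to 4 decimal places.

ψ = 0.8350

Raoult's law: Kᵢ = Pᵢˢᵃᵗ/P = Pᵢˢᵃᵗ/100.4.
  K_1 = 369.7/100.4 = 3.682271, K_2 = 48.9/100.4 = 0.487052
Rachford–Rice: g(ψ) = Σ zᵢ(Kᵢ−1)/(1+ψ(Kᵢ−1)) = 0.
Check two-phase: ΣzᵢKᵢ = 2.1489 > 1 and Σzᵢ/Kᵢ = 1.1266 > 1, so g(0) = 1.1489 > 0 and g(1) = -0.1266 < 0.
Binary case is linear: z₁(K₁−1)(1+ψ(K₂−1)) + z₂(K₂−1)(1+ψ(K₁−1)) = 0
⇒ ψ = [z₁(K₁−1)+z₂(K₂−1)] / [−(K₁−1)(K₂−1)] = 1.14889/1.37587 = 0.8350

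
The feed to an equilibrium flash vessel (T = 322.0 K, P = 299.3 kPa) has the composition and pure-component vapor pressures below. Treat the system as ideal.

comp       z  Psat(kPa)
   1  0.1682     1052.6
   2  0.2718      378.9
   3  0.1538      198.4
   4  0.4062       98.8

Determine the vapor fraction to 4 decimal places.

ψ = 0.1745

Raoult's law: Kᵢ = Pᵢˢᵃᵗ/P = Pᵢˢᵃᵗ/299.3.
  K_1 = 1052.6/299.3 = 3.516873, K_2 = 378.9/299.3 = 1.265954, K_3 = 198.4/299.3 = 0.662880, K_4 = 98.8/299.3 = 0.330104
Rachford–Rice: g(ψ) = Σ zᵢ(Kᵢ−1)/(1+ψ(Kᵢ−1)) = 0.
Check two-phase: ΣzᵢKᵢ = 1.1717 > 1 and Σzᵢ/Kᵢ = 1.7251 > 1, so g(0) = 0.1717 > 0 and g(1) = -0.7251 < 0.
Newton–Raphson from ψ = 0.5:
  ψ = 0.5000: g = -0.22027, g' = -0.6613 → ψ = 0.1669
  ψ = 0.1669: g = 0.00601, g' = -0.7967 → ψ = 0.1745
Converged at ψ = 0.1745.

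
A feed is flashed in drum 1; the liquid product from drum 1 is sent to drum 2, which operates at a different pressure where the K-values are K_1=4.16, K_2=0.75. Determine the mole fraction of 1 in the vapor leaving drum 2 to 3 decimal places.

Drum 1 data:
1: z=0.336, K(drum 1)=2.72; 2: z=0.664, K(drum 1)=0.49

y_1 (drum 2) = 0.305

Drum 1:
Material balance + equilibrium reduce to Σ zᵢ(Kᵢ−1)/(1+ψ₁(Kᵢ−1)) = 0.
Feasibility: ΣzᵢKᵢ = 1.239, Σzᵢ/Kᵢ = 1.479 — both > 1, two phases present.
Binary case is linear: z₁(K₁−1)(1+ψ₁(K₂−1)) + z₂(K₂−1)(1+ψ₁(K₁−1)) = 0
⇒ ψ₁ = [z₁(K₁−1)+z₂(K₂−1)] / [−(K₁−1)(K₂−1)] = 0.2393/0.8772 = 0.273
Drum-1 compositions:
  1: x = 0.229, y = 0.622
  2: x = 0.771, y = 0.378
Drum-2 feed = drum-1 liquid: z₂ = (0.2287, 0.7713).
Drum 2:
Material balance + equilibrium reduce to Σ zᵢ(Kᵢ−1)/(1+ψ₂(Kᵢ−1)) = 0.
Feasibility: ΣzᵢKᵢ = 1.530, Σzᵢ/Kᵢ = 1.083 — both > 1, two phases present.
Binary case is linear: z₁(K₁−1)(1+ψ₂(K₂−1)) + z₂(K₂−1)(1+ψ₂(K₁−1)) = 0
⇒ ψ₂ = [z₁(K₁−1)+z₂(K₂−1)] / [−(K₁−1)(K₂−1)] = 0.5299/0.7900 = 0.671
  1: x = 0.073, y = 0.305
  2: x = 0.927, y = 0.695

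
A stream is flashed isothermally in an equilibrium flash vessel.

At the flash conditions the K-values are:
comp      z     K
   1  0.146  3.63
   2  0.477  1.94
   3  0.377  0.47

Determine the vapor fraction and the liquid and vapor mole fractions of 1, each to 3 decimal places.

ψ = 0.857, x_1 = 0.045, y_1 = 0.163

Material balance + equilibrium reduce to Σ zᵢ(Kᵢ−1)/(1+ψ(Kᵢ−1)) = 0.
Check two-phase: ΣzᵢKᵢ = 1.633 > 1 and Σzᵢ/Kᵢ = 1.088 > 1, so g(0) = 0.633 > 0 and g(1) = -0.088 < 0.
Newton iteration, ψ⁰ = 0.5:
  ψ = 0.500: g = 0.1990, g' = -0.580 → ψ = 0.843
  ψ = 0.843: g = 0.0081, g' = -0.575 → ψ = 0.857
Converged at ψ = 0.857.
Compositions from xᵢ = zᵢ/(1+ψ(Kᵢ−1)), yᵢ = Kᵢxᵢ:
  1: x = 0.045, y = 0.163
  2: x = 0.264, y = 0.512
  3: x = 0.691, y = 0.325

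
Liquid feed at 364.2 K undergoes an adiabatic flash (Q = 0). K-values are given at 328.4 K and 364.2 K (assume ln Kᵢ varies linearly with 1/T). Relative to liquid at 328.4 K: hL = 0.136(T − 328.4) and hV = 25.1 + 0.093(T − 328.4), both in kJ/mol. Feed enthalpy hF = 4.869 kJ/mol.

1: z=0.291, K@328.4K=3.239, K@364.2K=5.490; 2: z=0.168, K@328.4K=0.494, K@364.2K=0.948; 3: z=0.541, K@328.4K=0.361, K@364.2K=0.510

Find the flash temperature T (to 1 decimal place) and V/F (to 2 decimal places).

Adiabatic flash: solve Rachford–Rice at each trial T, then check hF = ψ·hV(T) + (1−ψ)·hL(T).
  T = 328.4 K: K = (3.239, 0.494, 0.361), RR gives ψ = 0.162, H_out = 4.064 kJ/mol
  T = 364.2 K: K = (5.490, 0.948, 0.510), RR gives ψ = 0.556, H_out = 17.980 kJ/mol
  T = 346.3 K: K = (4.275, 0.696, 0.433), RR gives ψ = 0.354, H_out = 11.054 kJ/mol
  T = 337.4 K: K = (3.738, 0.590, 0.396), RR gives ψ = 0.261, H_out = 7.671 kJ/mol
  T = 332.9 K: K = (3.483, 0.540, 0.379), RR gives ψ = 0.213, H_out = 5.905 kJ/mol
  T = 330.6 K: K = (3.357, 0.516, 0.370), RR gives ψ = 0.187, H_out = 4.976 kJ/mol
Linear interpolation between T = 328.4 (H_out = 4.064) and T = 330.6 (H_out = 4.976) on hF = 4.869 gives T ≈ 330.3 K, at which ψ = 0.18.

T = 330.3 K, V/F = 0.18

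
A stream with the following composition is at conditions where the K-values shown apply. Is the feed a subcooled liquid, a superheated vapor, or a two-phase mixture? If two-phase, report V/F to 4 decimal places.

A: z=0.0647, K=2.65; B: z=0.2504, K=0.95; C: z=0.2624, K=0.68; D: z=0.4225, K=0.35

ΣzᵢKᵢ = 0.7356; Σzᵢ/Kᵢ = 1.8810.
Since ΣzᵢKᵢ < 1 the mixture is below its bubble point — single liquid phase.

subcooled liquid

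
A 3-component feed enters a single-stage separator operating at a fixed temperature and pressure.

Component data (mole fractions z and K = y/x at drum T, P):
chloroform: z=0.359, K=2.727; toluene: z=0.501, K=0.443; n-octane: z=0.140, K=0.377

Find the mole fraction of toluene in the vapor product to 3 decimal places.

y_toluene = 0.259

Rachford–Rice: g(ψ) = Σ zᵢ(Kᵢ−1)/(1+ψ(Kᵢ−1)) = 0.
g(0) = ΣzᵢKᵢ − 1 = 0.254 and g(1) = 1 − Σzᵢ/Kᵢ = -0.634, so a root lies in (0, 1).
Iterate (Newton) starting at ψ = 0.5:
  ψ = 0.500: g = -0.1808, g' = -0.722 → ψ = 0.249
  ψ = 0.249: g = 0.0059, g' = -0.809 → ψ = 0.257
Converged at ψ = 0.257.
Compositions from xᵢ = zᵢ/(1+ψ(Kᵢ−1)), yᵢ = Kᵢxᵢ:
  chloroform: x = 0.249, y = 0.678
  toluene: x = 0.585, y = 0.259
  n-octane: x = 0.167, y = 0.063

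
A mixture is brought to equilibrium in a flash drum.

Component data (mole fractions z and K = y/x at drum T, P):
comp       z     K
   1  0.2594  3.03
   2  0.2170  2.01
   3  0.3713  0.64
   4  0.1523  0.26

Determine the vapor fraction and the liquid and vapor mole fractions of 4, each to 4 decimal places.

Rachford–Rice: g(ψ) = Σ zᵢ(Kᵢ−1)/(1+ψ(Kᵢ−1)) = 0.
Feasibility: ΣzᵢKᵢ = 1.4994, Σzᵢ/Kᵢ = 1.3595 — both > 1, two phases present.
Newton iteration, ψ⁰ = 0.5:
  ψ = 0.5000: g = 0.06506, g' = -0.6427 → ψ = 0.6012
  ψ = 0.6012: g = -0.00011, g' = -0.6515 → ψ = 0.6011
Converged at ψ = 0.6011.
Compositions from xᵢ = zᵢ/(1+ψ(Kᵢ−1)), yᵢ = Kᵢxᵢ:
  1: x = 0.1168, y = 0.3540
  2: x = 0.1350, y = 0.2714
  3: x = 0.4738, y = 0.3032
  4: x = 0.2743, y = 0.0713

ψ = 0.6011, x_4 = 0.2743, y_4 = 0.0713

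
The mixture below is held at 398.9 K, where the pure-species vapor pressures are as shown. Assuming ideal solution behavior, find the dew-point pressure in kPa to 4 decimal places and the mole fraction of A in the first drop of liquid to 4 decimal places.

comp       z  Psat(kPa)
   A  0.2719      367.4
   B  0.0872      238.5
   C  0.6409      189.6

At the dew point ψ → 1, so Σzᵢ/Kᵢ = 1 with Kᵢ = Pᵢˢᵃᵗ/P ⇒ 1/P = Σzᵢ/Pᵢˢᵃᵗ.
1/P = 0.2719/367.4 + 0.0872/238.5 + 0.6409/189.6 = 0.0044860 ⇒ P = 222.9178 kPa
xᵢ = zᵢP/Pᵢˢᵃᵗ ⇒ x_A = 0.2719·222.9178/367.4 = 0.1650

Pdew = 222.9178 kPa, x_A = 0.1650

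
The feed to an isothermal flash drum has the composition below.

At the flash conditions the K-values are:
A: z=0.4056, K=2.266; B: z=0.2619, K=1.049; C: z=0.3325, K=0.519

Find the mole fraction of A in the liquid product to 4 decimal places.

x_A = 0.1989

Let ψ = V/F and solve Σ zᵢ(Kᵢ−1)/(1+ψ(Kᵢ−1)) = 0.
Feasibility: ΣzᵢKᵢ = 1.3664, Σzᵢ/Kᵢ = 1.0693 — both > 1, two phases present.
Newton–Raphson from ψ = 0.43:
  ψ = 0.4300: g = 0.14342, g' = -0.3954 → ψ = 0.7927
  ψ = 0.7927: g = 0.01015, g' = -0.3635 → ψ = 0.8206
  ψ = 0.8206: g = -0.00005, g' = -0.3669 → ψ = 0.8205
Converged at ψ = 0.8205.
Compositions from xᵢ = zᵢ/(1+ψ(Kᵢ−1)), yᵢ = Kᵢxᵢ:
  A: x = 0.1989, y = 0.4508
  B: x = 0.2518, y = 0.2641
  C: x = 0.5493, y = 0.2851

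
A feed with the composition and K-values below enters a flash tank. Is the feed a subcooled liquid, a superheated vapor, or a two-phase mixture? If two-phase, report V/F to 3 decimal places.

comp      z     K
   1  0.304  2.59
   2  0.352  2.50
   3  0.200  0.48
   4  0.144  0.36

two-phase, V/F = 0.913

ΣzᵢKᵢ = 1.815; Σzᵢ/Kᵢ = 1.075.
Both exceed 1, so a two-phase solution exists.
Material balance + equilibrium reduce to Σ zᵢ(Kᵢ−1)/(1+ψ(Kᵢ−1)) = 0.
Iterate (Newton) starting at ψ = 0.5:
  ψ = 0.500: g = 0.2949, g' = -0.723 → ψ = 0.908
  ψ = 0.908: g = 0.0046, g' = -0.801 → ψ = 0.913
Converged at ψ = 0.913.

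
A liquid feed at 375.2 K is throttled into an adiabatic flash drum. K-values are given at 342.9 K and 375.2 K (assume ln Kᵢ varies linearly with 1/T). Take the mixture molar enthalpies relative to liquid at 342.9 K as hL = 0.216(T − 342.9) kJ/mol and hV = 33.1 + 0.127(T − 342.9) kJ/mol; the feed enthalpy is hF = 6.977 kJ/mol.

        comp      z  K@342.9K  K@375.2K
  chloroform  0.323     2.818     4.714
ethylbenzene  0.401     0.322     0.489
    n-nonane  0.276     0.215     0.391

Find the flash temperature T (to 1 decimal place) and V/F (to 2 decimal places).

Adiabatic flash: solve Rachford–Rice at each trial T, then check hF = ψ·hV(T) + (1−ψ)·hL(T).
  T = 342.9 K: K = (2.818, 0.322, 0.215), RR gives ψ = 0.075, H_out = 2.485 kJ/mol
  T = 375.2 K: K = (4.714, 0.489, 0.391), RR gives ψ = 0.403, H_out = 19.148 kJ/mol
  T = 359.0 K: K = (3.684, 0.400, 0.294), RR gives ψ = 0.249, H_out = 11.373 kJ/mol
  T = 350.9 K: K = (3.229, 0.360, 0.252), RR gives ψ = 0.168, H_out = 7.169 kJ/mol
  T = 346.9 K: K = (3.019, 0.341, 0.233), RR gives ψ = 0.124, H_out = 4.914 kJ/mol
  T = 348.9 K: K = (3.123, 0.350, 0.242), RR gives ψ = 0.146, H_out = 6.060 kJ/mol
  T = 349.9 K: K = (3.176, 0.355, 0.247), RR gives ψ = 0.157, H_out = 6.619 kJ/mol
  T = 350.4 K: K = (3.203, 0.357, 0.249), RR gives ψ = 0.163, H_out = 6.895 kJ/mol
Linear interpolation between T = 350.4 (H_out = 6.895) and T = 350.9 (H_out = 7.169) on hF = 6.977 gives T ≈ 350.5 K, at which ψ = 0.16.

T = 350.5 K, V/F = 0.16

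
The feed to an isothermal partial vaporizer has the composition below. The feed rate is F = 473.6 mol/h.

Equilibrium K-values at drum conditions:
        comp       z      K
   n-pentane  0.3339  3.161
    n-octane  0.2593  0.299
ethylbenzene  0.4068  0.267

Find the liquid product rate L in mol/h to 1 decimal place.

L = 400.1 mol/h

Rachford–Rice: g(ψ) = Σ zᵢ(Kᵢ−1)/(1+ψ(Kᵢ−1)) = 0.
Check two-phase: ΣzᵢKᵢ = 1.2416 > 1 and Σzᵢ/Kᵢ = 2.4965 > 1, so g(0) = 0.2416 > 0 and g(1) = -1.4965 < 0.
Newton iteration, ψ⁰ = 0.52:
  ψ = 0.5200: g = -0.42812, g' = -1.2320 → ψ = 0.1725
  ψ = 0.1725: g = -0.02249, g' = -1.2787 → ψ = 0.1549
  ψ = 0.1549: g = 0.00030, g' = -1.3137 → ψ = 0.1551
Converged at ψ = 0.1551.
Then V = ψ·F = 0.1551·473.6 = 73.5 mol/h and L = F − V = 400.1 mol/h.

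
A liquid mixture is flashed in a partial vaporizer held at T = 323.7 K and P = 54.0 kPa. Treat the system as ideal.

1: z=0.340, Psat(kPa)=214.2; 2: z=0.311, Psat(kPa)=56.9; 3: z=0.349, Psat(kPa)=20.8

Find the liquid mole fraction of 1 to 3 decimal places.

Raoult's law: Kᵢ = Pᵢˢᵃᵗ/P = Pᵢˢᵃᵗ/54.0.
  K_1 = 214.2/54.0 = 3.96667, K_2 = 56.9/54.0 = 1.05370, K_3 = 20.8/54.0 = 0.38519
Material balance + equilibrium reduce to Σ zᵢ(Kᵢ−1)/(1+V/F(Kᵢ−1)) = 0.
Feasibility: ΣzᵢKᵢ = 1.811, Σzᵢ/Kᵢ = 1.287 — both > 1, two phases present.
Newton iteration, V/F⁰ = 0.5:
  V/F = 0.500: g = 0.1126, g' = -0.761 → V/F = 0.648
  V/F = 0.648: g = 0.0046, g' = -0.716 → V/F = 0.654
Converged at V/F = 0.654.
Compositions from xᵢ = zᵢ/(1+V/F(Kᵢ−1)), yᵢ = Kᵢxᵢ:
  1: x = 0.116, y = 0.458
  2: x = 0.300, y = 0.317
  3: x = 0.584, y = 0.225

x_1 = 0.116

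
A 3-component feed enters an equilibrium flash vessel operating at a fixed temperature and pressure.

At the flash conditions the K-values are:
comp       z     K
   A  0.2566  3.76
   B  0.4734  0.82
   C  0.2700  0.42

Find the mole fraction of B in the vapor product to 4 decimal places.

Newton iteration, β⁰ = 0.5:
  β = 0.5000: g = -0.01663, g' = -0.5438 → β = 0.4694
  β = 0.4694: g = 0.00025, g' = -0.5607 → β = 0.4699
Converged at β = 0.4699.
Compositions from xᵢ = zᵢ/(1+β(Kᵢ−1)), yᵢ = Kᵢxᵢ:
  A: x = 0.1117, y = 0.4201
  B: x = 0.5171, y = 0.4241
  C: x = 0.3711, y = 0.1559

y_B = 0.4241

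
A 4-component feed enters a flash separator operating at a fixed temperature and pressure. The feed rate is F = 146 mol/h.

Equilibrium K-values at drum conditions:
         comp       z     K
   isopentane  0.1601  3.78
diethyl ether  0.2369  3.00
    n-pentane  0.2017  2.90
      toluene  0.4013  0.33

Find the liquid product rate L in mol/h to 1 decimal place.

Material balance + equilibrium reduce to Σ zᵢ(Kᵢ−1)/(1+ψ(Kᵢ−1)) = 0.
g(0) = ΣzᵢKᵢ − 1 = 1.0332 and g(1) = 1 − Σzᵢ/Kᵢ = -0.4069, so a root lies in (0, 1).
Newton iteration, ψ⁰ = 0.5:
  ψ = 0.5000: g = 0.21534, g' = -1.0524 → ψ = 0.7046
  ψ = 0.7046: g = 0.00162, g' = -1.0841 → ψ = 0.7061
Converged at ψ = 0.7061.
Then V = ψ·F = 0.7061·146 = 103.1 mol/h and L = F − V = 42.9 mol/h.

L = 42.9 mol/h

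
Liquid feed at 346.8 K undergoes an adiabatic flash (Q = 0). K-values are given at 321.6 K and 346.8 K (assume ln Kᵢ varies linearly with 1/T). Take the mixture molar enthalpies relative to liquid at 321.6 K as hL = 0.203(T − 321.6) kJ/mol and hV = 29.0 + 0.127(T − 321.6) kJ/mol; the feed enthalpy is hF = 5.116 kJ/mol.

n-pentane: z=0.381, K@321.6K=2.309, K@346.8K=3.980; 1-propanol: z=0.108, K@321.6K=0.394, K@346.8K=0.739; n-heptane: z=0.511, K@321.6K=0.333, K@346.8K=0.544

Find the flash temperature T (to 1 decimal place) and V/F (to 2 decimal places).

T = 323.8 K, V/F = 0.16

Adiabatic flash: solve Rachford–Rice at each trial T, then check hF = ψ·hV(T) + (1−ψ)·hL(T).
  T = 321.6 K: K = (2.309, 0.394, 0.333), RR gives ψ = 0.108, H_out = 3.119 kJ/mol
  T = 346.8 K: K = (3.980, 0.739, 0.544), RR gives ψ = 0.685, H_out = 23.675 kJ/mol
  T = 334.2 K: K = (3.063, 0.546, 0.430), RR gives ψ = 0.391, H_out = 13.532 kJ/mol
  T = 327.9 K: K = (2.667, 0.465, 0.379), RR gives ψ = 0.257, H_out = 8.613 kJ/mol
  T = 324.8 K: K = (2.486, 0.429, 0.356), RR gives ψ = 0.187, H_out = 6.020 kJ/mol
  T = 323.2 K: K = (2.396, 0.411, 0.344), RR gives ψ = 0.148, H_out = 4.604 kJ/mol
Linear interpolation between T = 323.2 (H_out = 4.604) and T = 324.8 (H_out = 6.020) on hF = 5.116 gives T ≈ 323.8 K, at which ψ = 0.16.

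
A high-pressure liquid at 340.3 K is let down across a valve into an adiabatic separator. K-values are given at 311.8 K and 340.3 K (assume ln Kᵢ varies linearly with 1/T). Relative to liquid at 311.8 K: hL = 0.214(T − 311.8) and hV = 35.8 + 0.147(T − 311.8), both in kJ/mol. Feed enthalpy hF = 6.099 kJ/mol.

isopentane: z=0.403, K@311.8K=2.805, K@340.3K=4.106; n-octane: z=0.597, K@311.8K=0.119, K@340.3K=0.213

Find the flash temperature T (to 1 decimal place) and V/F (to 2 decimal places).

Adiabatic flash: solve Rachford–Rice at each trial T, then check hF = ψ·hV(T) + (1−ψ)·hL(T).
  T = 311.8 K: K = (2.805, 0.119), RR gives ψ = 0.127, H_out = 4.535 kJ/mol
  T = 340.3 K: K = (4.106, 0.213), RR gives ψ = 0.320, H_out = 16.939 kJ/mol
  T = 326.1 K: K = (3.424, 0.161), RR gives ψ = 0.234, H_out = 11.224 kJ/mol
  T = 319.0 K: K = (3.108, 0.139), RR gives ψ = 0.185, H_out = 8.075 kJ/mol
  T = 315.4 K: K = (2.955, 0.129), RR gives ψ = 0.157, H_out = 6.358 kJ/mol
  T = 313.6 K: K = (2.879, 0.124), RR gives ψ = 0.142, H_out = 5.462 kJ/mol
Linear interpolation between T = 313.6 (H_out = 5.462) and T = 315.4 (H_out = 6.358) on hF = 6.099 gives T ≈ 314.9 K, at which ψ = 0.15.

T = 314.9 K, V/F = 0.15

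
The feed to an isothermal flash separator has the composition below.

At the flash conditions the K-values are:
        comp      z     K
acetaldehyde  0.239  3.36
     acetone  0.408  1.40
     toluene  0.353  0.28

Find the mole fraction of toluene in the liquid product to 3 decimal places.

Material balance + equilibrium reduce to Σ zᵢ(Kᵢ−1)/(1+ψ(Kᵢ−1)) = 0.
Feasibility: ΣzᵢKᵢ = 1.473, Σzᵢ/Kᵢ = 1.623 — both > 1, two phases present.
Iterate (Newton) starting at ψ = 0.5:
  ψ = 0.500: g = -0.0024, g' = -0.772 → ψ = 0.497
Converged at ψ = 0.497.
Compositions from xᵢ = zᵢ/(1+ψ(Kᵢ−1)), yᵢ = Kᵢxᵢ:
  acetaldehyde: x = 0.110, y = 0.370
  acetone: x = 0.340, y = 0.476
  toluene: x = 0.550, y = 0.154

x_toluene = 0.550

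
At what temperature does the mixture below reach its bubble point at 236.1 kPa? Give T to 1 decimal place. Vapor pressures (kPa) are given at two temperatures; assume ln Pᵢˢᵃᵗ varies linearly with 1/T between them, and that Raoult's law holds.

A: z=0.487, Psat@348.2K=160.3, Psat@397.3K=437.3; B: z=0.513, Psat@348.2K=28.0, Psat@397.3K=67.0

Bubble-point temperature: ΣzᵢPᵢˢᵃᵗ(T) = P. Interpolate ln Pᵢˢᵃᵗ = aᵢ + bᵢ/T.
  T = 348.2 K: ΣzᵢPᵢˢᵃᵗ = 92.43 kPa
  T = 397.3 K: ΣzᵢPᵢˢᵃᵗ = 247.34 kPa
  T = 372.8 K: ΣzᵢPᵢˢᵃᵗ = 156.29 kPa
  T = 385.1 K: ΣzᵢPᵢˢᵃᵗ = 198.23 kPa
  T = 391.2 K: ΣzᵢPᵢˢᵃᵗ = 221.81 kPa
  T = 394.2 K: ΣzᵢPᵢˢᵃᵗ = 234.11 kPa
  T = 395.8 K: ΣzᵢPᵢˢᵃᵗ = 240.87 kPa
Interpolating between 394.2 K and 395.8 K gives T ≈ 394.7 K.

T = 394.7 K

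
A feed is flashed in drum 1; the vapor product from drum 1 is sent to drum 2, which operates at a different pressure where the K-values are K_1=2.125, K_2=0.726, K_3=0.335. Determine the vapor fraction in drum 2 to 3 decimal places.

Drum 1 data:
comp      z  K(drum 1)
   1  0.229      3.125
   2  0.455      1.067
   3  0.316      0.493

Drum 1:
Material balance + equilibrium reduce to Σ zᵢ(Kᵢ−1)/(1+ψ₁(Kᵢ−1)) = 0.
Check two-phase: ΣzᵢKᵢ = 1.357 > 1 and Σzᵢ/Kᵢ = 1.141 > 1, so g(0) = 0.357 > 0 and g(1) = -0.141 < 0.
Newton iteration, ψ₁⁰ = 0.47:
  ψ₁ = 0.470: g = 0.0627, g' = -0.401 → ψ₁ = 0.626
  ψ₁ = 0.626: g = 0.0032, g' = -0.367 → ψ₁ = 0.635
Converged at ψ₁ = 0.635.
Drum-1 compositions:
  1: x = 0.097, y = 0.305
  2: x = 0.436, y = 0.466
  3: x = 0.466, y = 0.230
Drum-2 feed = drum-1 vapor: z₂ = (0.3045, 0.4657, 0.2298).
Drum 2:
Rachford–Rice: g(ψ₂) = Σ zᵢ(Kᵢ−1)/(1+ψ₂(Kᵢ−1)) = 0.
g(0) = ΣzᵢKᵢ − 1 = 0.062 and g(1) = 1 − Σzᵢ/Kᵢ = -0.471, so a root lies in (0, 1).
Newton–Raphson from ψ₂ = 0.39:
  ψ₂ = 0.390: g = -0.1111, g' = -0.415 → ψ₂ = 0.123
  ψ₂ = 0.123: g = 0.0027, g' = -0.456 → ψ₂ = 0.128
Converged at ψ₂ = 0.128.
  1: x = 0.266, y = 0.565
  2: x = 0.483, y = 0.350
  3: x = 0.251, y = 0.084

V/F (drum 2) = 0.128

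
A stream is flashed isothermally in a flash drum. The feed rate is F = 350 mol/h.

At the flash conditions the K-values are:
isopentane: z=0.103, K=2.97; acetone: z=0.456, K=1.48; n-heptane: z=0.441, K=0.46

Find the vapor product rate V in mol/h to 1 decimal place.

Material balance + equilibrium reduce to Σ zᵢ(Kᵢ−1)/(1+ψ(Kᵢ−1)) = 0.
g(0) = ΣzᵢKᵢ − 1 = 0.184 and g(1) = 1 − Σzᵢ/Kᵢ = -0.301, so a root lies in (0, 1).
Iterate (Newton) starting at ψ = 0.45:
  ψ = 0.450: g = -0.0270, g' = -0.408 → ψ = 0.384
Converged at ψ = 0.384.
Then V = ψ·F = 0.3837·350 = 134.3 mol/h and L = F − V = 215.7 mol/h.

V = 134.3 mol/h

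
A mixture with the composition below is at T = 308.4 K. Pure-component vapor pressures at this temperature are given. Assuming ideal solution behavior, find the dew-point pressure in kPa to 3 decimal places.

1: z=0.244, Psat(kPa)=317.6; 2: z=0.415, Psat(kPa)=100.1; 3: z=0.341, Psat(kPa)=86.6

Pdew = 112.972 kPa

At the dew point ψ → 1, so Σzᵢ/Kᵢ = 1 with Kᵢ = Pᵢˢᵃᵗ/P ⇒ 1/P = Σzᵢ/Pᵢˢᵃᵗ.
1/P = 0.244/317.6 + 0.415/100.1 + 0.341/86.6 = 0.008852 ⇒ P = 112.972 kPa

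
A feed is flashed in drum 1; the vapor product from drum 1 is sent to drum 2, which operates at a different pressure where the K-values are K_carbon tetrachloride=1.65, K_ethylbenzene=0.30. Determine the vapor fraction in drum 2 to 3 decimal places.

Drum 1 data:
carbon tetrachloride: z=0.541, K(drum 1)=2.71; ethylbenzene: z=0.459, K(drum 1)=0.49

Drum 1:
Let ψ₁ = V/F and solve Σ zᵢ(Kᵢ−1)/(1+ψ₁(Kᵢ−1)) = 0.
Check two-phase: ΣzᵢKᵢ = 1.691 > 1 and Σzᵢ/Kᵢ = 1.136 > 1, so g(0) = 0.691 > 0 and g(1) = -0.136 < 0.
Binary case is linear: z₁(K₁−1)(1+ψ₁(K₂−1)) + z₂(K₂−1)(1+ψ₁(K₁−1)) = 0
⇒ ψ₁ = [z₁(K₁−1)+z₂(K₂−1)] / [−(K₁−1)(K₂−1)] = 0.6910/0.8721 = 0.792
Drum-1 compositions:
  carbon tetrachloride: x = 0.230, y = 0.623
  ethylbenzene: x = 0.770, y = 0.377
Drum-2 feed = drum-1 vapor: z₂ = (0.6226, 0.3774).
Drum 2:
Let ψ₂ = V/F and solve Σ zᵢ(Kᵢ−1)/(1+ψ₂(Kᵢ−1)) = 0.
g(0) = ΣzᵢKᵢ − 1 = 0.140 and g(1) = 1 − Σzᵢ/Kᵢ = -0.635, so a root lies in (0, 1).
Binary case is linear: z₁(K₁−1)(1+ψ₂(K₂−1)) + z₂(K₂−1)(1+ψ₂(K₁−1)) = 0
⇒ ψ₂ = [z₁(K₁−1)+z₂(K₂−1)] / [−(K₁−1)(K₂−1)] = 0.1405/0.4550 = 0.309
  carbon tetrachloride: x = 0.519, y = 0.856
  ethylbenzene: x = 0.481, y = 0.144

V/F (drum 2) = 0.309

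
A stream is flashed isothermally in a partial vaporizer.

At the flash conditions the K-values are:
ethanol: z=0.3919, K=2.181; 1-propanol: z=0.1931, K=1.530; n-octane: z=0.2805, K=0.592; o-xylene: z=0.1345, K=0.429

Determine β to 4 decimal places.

Newton iteration, β⁰ = 0.5:
  β = 0.5000: g = 0.12064, g' = -0.4096 → β = 0.7946
  β = 0.7946: g = 0.00087, g' = -0.4215 → β = 0.7966
Converged at β = 0.7966.

β = 0.7966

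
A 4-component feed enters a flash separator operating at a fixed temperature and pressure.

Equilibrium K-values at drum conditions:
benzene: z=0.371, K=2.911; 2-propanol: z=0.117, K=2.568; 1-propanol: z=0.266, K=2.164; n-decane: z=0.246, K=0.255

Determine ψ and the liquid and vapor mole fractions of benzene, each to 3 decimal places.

ψ = 0.853, x_benzene = 0.141, y_benzene = 0.410

Let ψ = V/F and solve Σ zᵢ(Kᵢ−1)/(1+ψ(Kᵢ−1)) = 0.
Feasibility: ΣzᵢKᵢ = 2.019, Σzᵢ/Kᵢ = 1.261 — both > 1, two phases present.
Iterate (Newton) starting at ψ = 0.33:
  ψ = 0.330: g = 0.5364, g' = -1.063 → ψ = 0.835
  ψ = 0.835: g = 0.0250, g' = -1.303 → ψ = 0.854
  ψ = 0.854: g = -0.0006, g' = -1.370 → ψ = 0.853
Converged at ψ = 0.853.
Compositions from xᵢ = zᵢ/(1+ψ(Kᵢ−1)), yᵢ = Kᵢxᵢ:
  benzene: x = 0.141, y = 0.410
  2-propanol: x = 0.050, y = 0.128
  1-propanol: x = 0.133, y = 0.289
  n-decane: x = 0.676, y = 0.172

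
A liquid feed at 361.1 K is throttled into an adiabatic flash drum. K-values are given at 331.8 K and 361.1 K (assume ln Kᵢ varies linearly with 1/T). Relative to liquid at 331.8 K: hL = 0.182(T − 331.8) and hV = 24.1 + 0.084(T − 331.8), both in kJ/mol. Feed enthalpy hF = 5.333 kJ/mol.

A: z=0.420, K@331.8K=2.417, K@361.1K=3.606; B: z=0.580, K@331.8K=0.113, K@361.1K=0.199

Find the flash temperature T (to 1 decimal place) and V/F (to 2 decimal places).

T = 341.0 K, V/F = 0.16

Adiabatic flash: solve Rachford–Rice at each trial T, then check hF = ψ·hV(T) + (1−ψ)·hL(T).
  T = 331.8 K: K = (2.417, 0.113), RR gives ψ = 0.064, H_out = 1.547 kJ/mol
  T = 361.1 K: K = (3.606, 0.199), RR gives ψ = 0.302, H_out = 11.739 kJ/mol
  T = 346.5 K: K = (2.979, 0.152), RR gives ψ = 0.202, H_out = 7.257 kJ/mol
  T = 339.1 K: K = (2.688, 0.131), RR gives ψ = 0.140, H_out = 4.598 kJ/mol
  T = 342.8 K: K = (2.831, 0.141), RR gives ψ = 0.172, H_out = 5.972 kJ/mol
  T = 341.0 K: K = (2.761, 0.136), RR gives ψ = 0.157, H_out = 5.315 kJ/mol
Linear interpolation between T = 341.0 (H_out = 5.315) and T = 342.8 (H_out = 5.972) on hF = 5.333 gives T ≈ 341.0 K, at which ψ = 0.16.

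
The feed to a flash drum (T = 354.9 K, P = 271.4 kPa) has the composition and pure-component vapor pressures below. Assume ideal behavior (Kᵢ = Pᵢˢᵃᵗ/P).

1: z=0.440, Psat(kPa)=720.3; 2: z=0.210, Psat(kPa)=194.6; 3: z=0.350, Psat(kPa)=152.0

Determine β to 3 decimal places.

Raoult's law: Kᵢ = Pᵢˢᵃᵗ/P = Pᵢˢᵃᵗ/271.4.
  K_1 = 720.3/271.4 = 2.65402, K_2 = 194.6/271.4 = 0.71702, K_3 = 152.0/271.4 = 0.56006
Newton–Raphson from β = 0.5:
  β = 0.500: g = 0.1317, g' = -0.495 → β = 0.766
  β = 0.766: g = 0.0128, g' = -0.416 → β = 0.797
Converged at β = 0.797.

β = 0.797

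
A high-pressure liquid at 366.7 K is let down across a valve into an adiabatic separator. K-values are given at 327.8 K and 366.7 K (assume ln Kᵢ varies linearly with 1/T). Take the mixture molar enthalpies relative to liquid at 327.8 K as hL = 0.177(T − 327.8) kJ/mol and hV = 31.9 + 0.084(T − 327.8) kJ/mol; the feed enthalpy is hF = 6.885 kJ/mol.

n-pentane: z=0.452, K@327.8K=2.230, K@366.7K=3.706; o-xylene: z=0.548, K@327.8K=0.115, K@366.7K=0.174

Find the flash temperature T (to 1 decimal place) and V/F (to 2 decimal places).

Adiabatic flash: solve Rachford–Rice at each trial T, then check hF = ψ·hV(T) + (1−ψ)·hL(T).
  T = 327.8 K: K = (2.230, 0.115), RR gives ψ = 0.065, H_out = 2.080 kJ/mol
  T = 366.7 K: K = (3.706, 0.174), RR gives ψ = 0.345, H_out = 16.634 kJ/mol
  T = 347.2 K: K = (2.914, 0.143), RR gives ψ = 0.241, H_out = 10.691 kJ/mol
  T = 337.5 K: K = (2.559, 0.129), RR gives ψ = 0.167, H_out = 6.901 kJ/mol
  T = 332.6 K: K = (2.390, 0.122), RR gives ψ = 0.120, H_out = 4.632 kJ/mol
  T = 335.1 K: K = (2.475, 0.125), RR gives ψ = 0.145, H_out = 5.826 kJ/mol
Linear interpolation between T = 335.1 (H_out = 5.826) and T = 337.5 (H_out = 6.901) on hF = 6.885 gives T ≈ 337.5 K, at which ψ = 0.17.

T = 337.5 K, V/F = 0.17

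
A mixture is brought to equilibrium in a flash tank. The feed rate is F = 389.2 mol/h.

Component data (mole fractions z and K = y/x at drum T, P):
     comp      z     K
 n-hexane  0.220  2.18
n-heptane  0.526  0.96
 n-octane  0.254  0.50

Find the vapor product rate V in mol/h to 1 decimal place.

V = 149.6 mol/h

Material balance + equilibrium reduce to Σ zᵢ(Kᵢ−1)/(1+ψ(Kᵢ−1)) = 0.
Feasibility: ΣzᵢKᵢ = 1.112, Σzᵢ/Kᵢ = 1.157 — both > 1, two phases present.
Iterate (Newton) starting at ψ = 0.5:
  ψ = 0.500: g = -0.0275, g' = -0.235 → ψ = 0.383
  ψ = 0.383: g = 0.0004, g' = -0.243 → ψ = 0.384
Converged at ψ = 0.384.
Then V = ψ·F = 0.3844·389.2 = 149.6 mol/h and L = F − V = 239.6 mol/h.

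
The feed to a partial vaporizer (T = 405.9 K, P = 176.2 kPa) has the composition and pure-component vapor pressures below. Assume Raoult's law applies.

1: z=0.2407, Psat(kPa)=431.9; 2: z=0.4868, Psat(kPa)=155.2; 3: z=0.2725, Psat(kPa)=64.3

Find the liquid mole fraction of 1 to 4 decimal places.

x_1 = 0.1807

Raoult's law: Kᵢ = Pᵢˢᵃᵗ/P = Pᵢˢᵃᵗ/176.2.
  K_1 = 431.9/176.2 = 2.451192, K_2 = 155.2/176.2 = 0.880817, K_3 = 64.3/176.2 = 0.364926
Newton iteration, β⁰ = 0.5:
  β = 0.5000: g = -0.11285, g' = -0.4140 → β = 0.2274
  β = 0.2274: g = 0.00071, g' = -0.4440 → β = 0.2290
Converged at β = 0.2290.
Compositions from xᵢ = zᵢ/(1+β(Kᵢ−1)), yᵢ = Kᵢxᵢ:
  1: x = 0.1807, y = 0.4428
  2: x = 0.5005, y = 0.4408
  3: x = 0.3189, y = 0.1164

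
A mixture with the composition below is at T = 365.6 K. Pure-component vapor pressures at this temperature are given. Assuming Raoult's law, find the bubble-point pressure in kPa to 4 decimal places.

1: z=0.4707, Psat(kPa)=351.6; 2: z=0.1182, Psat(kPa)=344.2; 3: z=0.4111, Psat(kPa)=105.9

At the bubble point ψ → 0, so ΣzᵢKᵢ = 1 with Kᵢ = Pᵢˢᵃᵗ/P ⇒ P = ΣzᵢPᵢˢᵃᵗ.
P = 0.4707·351.6 + 0.1182·344.2 + 0.4111·105.9 = 249.7181 kPa

Pbub = 249.7181 kPa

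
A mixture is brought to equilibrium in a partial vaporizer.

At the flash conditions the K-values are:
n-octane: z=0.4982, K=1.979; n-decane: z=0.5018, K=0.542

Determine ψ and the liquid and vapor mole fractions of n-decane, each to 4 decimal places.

ψ = 0.5752, x_n-decane = 0.6813, y_n-decane = 0.3693

Material balance + equilibrium reduce to Σ zᵢ(Kᵢ−1)/(1+ψ(Kᵢ−1)) = 0.
g(0) = ΣzᵢKᵢ − 1 = 0.2579 and g(1) = 1 − Σzᵢ/Kᵢ = -0.1776, so a root lies in (0, 1).
Binary case is linear: z₁(K₁−1)(1+ψ(K₂−1)) + z₂(K₂−1)(1+ψ(K₁−1)) = 0
⇒ ψ = [z₁(K₁−1)+z₂(K₂−1)] / [−(K₁−1)(K₂−1)] = 0.25791/0.44838 = 0.5752
Compositions from xᵢ = zᵢ/(1+ψ(Kᵢ−1)), yᵢ = Kᵢxᵢ:
  n-octane: x = 0.3187, y = 0.6307
  n-decane: x = 0.6813, y = 0.3693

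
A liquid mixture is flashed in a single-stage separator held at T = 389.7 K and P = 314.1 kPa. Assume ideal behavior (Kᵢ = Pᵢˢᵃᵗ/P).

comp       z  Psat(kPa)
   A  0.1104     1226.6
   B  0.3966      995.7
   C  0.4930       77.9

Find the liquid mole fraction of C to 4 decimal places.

Raoult's law: Kᵢ = Pᵢˢᵃᵗ/P = Pᵢˢᵃᵗ/314.1.
  K_A = 1226.6/314.1 = 3.905126, K_B = 995.7/314.1 = 3.170010, K_C = 77.9/314.1 = 0.248010
Material balance + equilibrium reduce to Σ zᵢ(Kᵢ−1)/(1+ψ(Kᵢ−1)) = 0.
Check two-phase: ΣzᵢKᵢ = 1.8106 > 1 and Σzᵢ/Kᵢ = 2.1412 > 1, so g(0) = 0.8106 > 0 and g(1) = -1.1412 < 0.
Newton iteration, ψ⁰ = 0.52:
  ψ = 0.5200: g = -0.07669, g' = -1.3118 → ψ = 0.4615
  ψ = 0.4615: g = -0.00080, g' = -1.2902 → ψ = 0.4609
Converged at ψ = 0.4609.
Compositions from xᵢ = zᵢ/(1+ψ(Kᵢ−1)), yᵢ = Kᵢxᵢ:
  A: x = 0.0472, y = 0.1843
  B: x = 0.1983, y = 0.6286
  C: x = 0.7545, y = 0.1871

x_C = 0.7545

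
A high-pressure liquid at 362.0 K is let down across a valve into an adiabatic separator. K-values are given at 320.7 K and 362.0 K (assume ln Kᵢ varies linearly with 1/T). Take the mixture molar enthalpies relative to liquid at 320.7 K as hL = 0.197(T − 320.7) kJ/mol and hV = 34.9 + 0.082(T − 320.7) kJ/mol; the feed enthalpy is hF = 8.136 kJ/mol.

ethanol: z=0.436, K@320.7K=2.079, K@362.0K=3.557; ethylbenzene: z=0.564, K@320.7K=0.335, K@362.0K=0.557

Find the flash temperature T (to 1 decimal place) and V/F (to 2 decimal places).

T = 325.0 K, V/F = 0.21

Adiabatic flash: solve Rachford–Rice at each trial T, then check hF = ψ·hV(T) + (1−ψ)·hL(T).
  T = 320.7 K: K = (2.079, 0.335), RR gives ψ = 0.133, H_out = 4.639 kJ/mol
  T = 362.0 K: K = (3.557, 0.557), RR gives ψ = 0.764, H_out = 31.160 kJ/mol
  T = 341.4 K: K = (2.766, 0.439), RR gives ψ = 0.458, H_out = 18.961 kJ/mol
  T = 331.0 K: K = (2.407, 0.385), RR gives ψ = 0.308, H_out = 12.410 kJ/mol
  T = 325.9 K: K = (2.241, 0.360), RR gives ψ = 0.227, H_out = 8.794 kJ/mol
  T = 323.3 K: K = (2.159, 0.347), RR gives ψ = 0.181, H_out = 6.788 kJ/mol
  T = 324.6 K: K = (2.200, 0.353), RR gives ψ = 0.204, H_out = 7.807 kJ/mol
Linear interpolation between T = 324.6 (H_out = 7.807) and T = 325.9 (H_out = 8.794) on hF = 8.136 gives T ≈ 325.0 K, at which ψ = 0.21.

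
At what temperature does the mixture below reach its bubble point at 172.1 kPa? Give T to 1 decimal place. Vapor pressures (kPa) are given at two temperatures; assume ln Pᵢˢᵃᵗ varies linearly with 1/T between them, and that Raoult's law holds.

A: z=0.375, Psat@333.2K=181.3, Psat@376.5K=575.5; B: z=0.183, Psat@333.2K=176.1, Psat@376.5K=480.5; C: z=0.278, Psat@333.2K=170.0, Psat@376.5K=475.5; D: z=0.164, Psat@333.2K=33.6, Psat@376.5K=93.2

Bubble-point temperature: ΣzᵢPᵢˢᵃᵗ(T) = P. Interpolate ln Pᵢˢᵃᵗ = aᵢ + bᵢ/T.
  T = 333.2 K: ΣzᵢPᵢˢᵃᵗ = 152.98 kPa
  T = 376.5 K: ΣzᵢPᵢˢᵃᵗ = 451.22 kPa
  T = 354.9 K: ΣzᵢPᵢˢᵃᵗ = 271.73 kPa
  T = 344.0 K: ΣzᵢPᵢˢᵃᵗ = 205.44 kPa
  T = 338.6 K: ΣzᵢPᵢˢᵃᵗ = 177.69 kPa
  T = 335.9 K: ΣzᵢPᵢˢᵃᵗ = 164.97 kPa
Interpolating between 335.9 K and 338.6 K gives T ≈ 337.4 K.

T = 337.4 K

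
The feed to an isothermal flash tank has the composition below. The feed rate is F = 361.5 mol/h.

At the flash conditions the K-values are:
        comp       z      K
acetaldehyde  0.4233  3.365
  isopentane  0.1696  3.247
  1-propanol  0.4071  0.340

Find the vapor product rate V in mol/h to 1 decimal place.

V = 261.6 mol/h

Let ψ = V/F and solve Σ zᵢ(Kᵢ−1)/(1+ψ(Kᵢ−1)) = 0.
Check two-phase: ΣzᵢKᵢ = 2.1135 > 1 and Σzᵢ/Kᵢ = 1.3754 > 1, so g(0) = 1.1135 > 0 and g(1) = -0.3754 < 0.
Iterate (Newton) starting at ψ = 0.58:
  ψ = 0.5800: g = 0.15223, g' = -1.0478 → ψ = 0.7253
  ψ = 0.7253: g = -0.00179, g' = -1.0975 → ψ = 0.7236
Converged at ψ = 0.7236.
Then V = ψ·F = 0.7236·361.5 = 261.6 mol/h and L = F − V = 99.9 mol/h.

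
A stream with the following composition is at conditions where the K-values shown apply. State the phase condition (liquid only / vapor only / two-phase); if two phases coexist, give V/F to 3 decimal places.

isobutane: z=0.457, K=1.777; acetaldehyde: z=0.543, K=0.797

vapor only

ΣzᵢKᵢ = 1.245; Σzᵢ/Kᵢ = 0.938.
Since Σzᵢ/Kᵢ < 1 the mixture is above its dew point — single vapor phase.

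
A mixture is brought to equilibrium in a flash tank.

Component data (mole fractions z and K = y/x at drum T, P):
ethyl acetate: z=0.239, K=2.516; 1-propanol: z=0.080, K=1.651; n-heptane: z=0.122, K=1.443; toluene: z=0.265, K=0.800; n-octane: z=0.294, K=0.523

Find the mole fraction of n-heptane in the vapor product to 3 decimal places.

Rachford–Rice: g(V/F) = Σ zᵢ(Kᵢ−1)/(1+V/F(Kᵢ−1)) = 0.
g(0) = ΣzᵢKᵢ − 1 = 0.275 and g(1) = 1 − Σzᵢ/Kᵢ = -0.121, so a root lies in (0, 1).
Newton–Raphson from V/F = 0.5:
  V/F = 0.500: g = 0.0466, g' = -0.342 → V/F = 0.636
  V/F = 0.636: g = 0.0013, g' = -0.326 → V/F = 0.640
Converged at V/F = 0.640.
Compositions from xᵢ = zᵢ/(1+V/F(Kᵢ−1)), yᵢ = Kᵢxᵢ:
  ethyl acetate: x = 0.121, y = 0.305
  1-propanol: x = 0.056, y = 0.093
  n-heptane: x = 0.095, y = 0.137
  toluene: x = 0.304, y = 0.243
  n-octane: x = 0.423, y = 0.221

y_n-heptane = 0.137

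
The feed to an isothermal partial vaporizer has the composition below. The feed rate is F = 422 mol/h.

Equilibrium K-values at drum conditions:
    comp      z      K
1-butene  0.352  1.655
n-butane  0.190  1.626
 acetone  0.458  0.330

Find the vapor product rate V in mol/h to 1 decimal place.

Material balance + equilibrium reduce to Σ zᵢ(Kᵢ−1)/(1+V/F(Kᵢ−1)) = 0.
Feasibility: ΣzᵢKᵢ = 1.043, Σzᵢ/Kᵢ = 1.717 — both > 1, two phases present.
Newton iteration, V/F⁰ = 0.31:
  V/F = 0.310: g = -0.0960, g' = -0.484 → V/F = 0.112
  V/F = 0.112: g = -0.0056, g' = -0.436 → V/F = 0.099
Converged at V/F = 0.099.
Then V = V/F·F = 0.0987·422 = 41.6 mol/h and L = F − V = 380.4 mol/h.

V = 41.6 mol/h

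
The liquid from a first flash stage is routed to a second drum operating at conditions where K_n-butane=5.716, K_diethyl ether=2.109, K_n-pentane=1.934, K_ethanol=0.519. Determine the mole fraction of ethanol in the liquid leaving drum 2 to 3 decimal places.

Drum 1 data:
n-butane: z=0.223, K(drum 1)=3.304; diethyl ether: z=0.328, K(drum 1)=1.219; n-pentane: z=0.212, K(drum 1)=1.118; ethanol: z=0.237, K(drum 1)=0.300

x_ethanol (drum 2) = 0.726

Drum 1:
Material balance + equilibrium reduce to Σ zᵢ(Kᵢ−1)/(1+ψ₁(Kᵢ−1)) = 0.
Feasibility: ΣzᵢKᵢ = 1.445, Σzᵢ/Kᵢ = 1.316 — both > 1, two phases present.
Newton–Raphson from ψ₁ = 0.5:
  ψ₁ = 0.500: g = 0.0719, g' = -0.546 → ψ₁ = 0.632
  ψ₁ = 0.632: g = -0.0018, g' = -0.584 → ψ₁ = 0.629
Converged at ψ₁ = 0.629.
Drum-1 compositions:
  n-butane: x = 0.091, y = 0.301
  diethyl ether: x = 0.288, y = 0.351
  n-pentane: x = 0.197, y = 0.221
  ethanol: x = 0.423, y = 0.127
Drum-2 feed = drum-1 liquid: z₂ = (0.0911, 0.2883, 0.1974, 0.4233).
Drum 2:
Rachford–Rice: g(ψ₂) = Σ zᵢ(Kᵢ−1)/(1+ψ₂(Kᵢ−1)) = 0.
g(0) = ΣzᵢKᵢ − 1 = 0.730 and g(1) = 1 − Σzᵢ/Kᵢ = -0.070, so a root lies in (0, 1).
Newton iteration, ψ₂⁰ = 0.5:
  ψ₂ = 0.500: g = 0.1912, g' = -0.576 → ψ₂ = 0.832
  ψ₂ = 0.832: g = 0.0179, g' = -0.506 → ψ₂ = 0.867
Converged at ψ₂ = 0.867.
  n-butane: x = 0.018, y = 0.102
  diethyl ether: x = 0.147, y = 0.310
  n-pentane: x = 0.109, y = 0.211
  ethanol: x = 0.726, y = 0.377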